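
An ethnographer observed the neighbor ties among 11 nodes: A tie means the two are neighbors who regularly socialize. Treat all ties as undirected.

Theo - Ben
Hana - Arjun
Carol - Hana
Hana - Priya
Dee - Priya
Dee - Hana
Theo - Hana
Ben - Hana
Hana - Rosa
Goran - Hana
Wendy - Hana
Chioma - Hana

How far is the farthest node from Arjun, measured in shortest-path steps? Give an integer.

2

Distances from Arjun: Ben:2, Carol:2, Chioma:2, Dee:2, Goran:2, Hana:1, Priya:2, Rosa:2, Theo:2, Wendy:2.
The largest is 2 (to Carol, Goran, Dee, Chioma, Theo, Ben, Wendy, Rosa, and Priya), so the eccentricity of Arjun is 2.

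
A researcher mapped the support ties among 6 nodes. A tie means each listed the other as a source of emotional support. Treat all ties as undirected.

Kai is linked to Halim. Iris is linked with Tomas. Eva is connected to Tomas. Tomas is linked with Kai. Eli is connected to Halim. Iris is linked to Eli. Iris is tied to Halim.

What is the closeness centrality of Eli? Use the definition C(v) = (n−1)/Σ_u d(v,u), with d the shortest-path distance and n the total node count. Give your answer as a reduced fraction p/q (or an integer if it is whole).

Distances from Eli: Eva:3, Halim:1, Iris:1, Kai:2, Tomas:2. Sum = 9.
n = 6, so closeness = 5/9.

5/9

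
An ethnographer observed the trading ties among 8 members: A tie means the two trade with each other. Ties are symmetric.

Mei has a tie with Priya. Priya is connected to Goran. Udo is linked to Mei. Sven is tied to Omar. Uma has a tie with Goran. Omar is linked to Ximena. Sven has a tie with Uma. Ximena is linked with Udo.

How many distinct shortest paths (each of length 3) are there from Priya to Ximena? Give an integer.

1

The shortest distance is 3, and the only length-3 path is Priya–Mei–Udo–Ximena. So there is exactly 1 shortest path.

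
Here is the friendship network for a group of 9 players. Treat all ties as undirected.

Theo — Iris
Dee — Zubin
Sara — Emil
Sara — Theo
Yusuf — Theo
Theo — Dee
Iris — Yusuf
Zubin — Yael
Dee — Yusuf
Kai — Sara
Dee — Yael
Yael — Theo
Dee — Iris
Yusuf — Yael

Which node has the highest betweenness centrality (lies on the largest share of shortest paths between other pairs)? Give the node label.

Unnormalized betweenness of each node: Dee:23/6, Emil:0, Iris:0, Kai:0, Sara:13, Theo:46/3, Yael:5/2, Yusuf:1/3, Zubin:0.
Theo has the largest value, 46/3, making it the main broker — the node through which the most shortest paths run.

Theo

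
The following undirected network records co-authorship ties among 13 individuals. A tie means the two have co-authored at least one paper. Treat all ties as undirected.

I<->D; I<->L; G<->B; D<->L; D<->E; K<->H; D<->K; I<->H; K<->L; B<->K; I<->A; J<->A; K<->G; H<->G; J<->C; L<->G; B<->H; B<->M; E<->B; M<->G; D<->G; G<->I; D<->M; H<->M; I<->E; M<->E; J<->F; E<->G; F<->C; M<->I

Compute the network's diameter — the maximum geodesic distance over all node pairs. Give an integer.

Eccentricity of each node (its greatest distance to any other): A:3, B:5, C:5, D:4, E:4, F:5, G:4, H:4, I:3, J:4, K:5, L:4, M:4.
The maximum eccentricity is 5, realized for instance by the pair B–C via B – H – I – A – J – C. So the diameter is 5.

5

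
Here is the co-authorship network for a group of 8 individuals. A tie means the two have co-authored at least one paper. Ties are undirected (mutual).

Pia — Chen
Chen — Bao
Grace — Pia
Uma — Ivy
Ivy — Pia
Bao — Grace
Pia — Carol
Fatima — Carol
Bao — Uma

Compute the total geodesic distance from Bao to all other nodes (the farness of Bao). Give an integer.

14

Distances from Bao: Carol:3, Chen:1, Fatima:4, Grace:1, Ivy:2, Pia:2, Uma:1.
Sum = 3 + 1 + 4 + 1 + 2 + 2 + 1 = 14.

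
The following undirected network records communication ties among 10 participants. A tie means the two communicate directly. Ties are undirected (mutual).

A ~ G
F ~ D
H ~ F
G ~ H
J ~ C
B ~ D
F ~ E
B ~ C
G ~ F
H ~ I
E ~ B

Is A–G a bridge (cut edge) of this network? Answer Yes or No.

Without the A–G edge there is no alternate route between A and G, so the network disconnects. It is a bridge.

Yes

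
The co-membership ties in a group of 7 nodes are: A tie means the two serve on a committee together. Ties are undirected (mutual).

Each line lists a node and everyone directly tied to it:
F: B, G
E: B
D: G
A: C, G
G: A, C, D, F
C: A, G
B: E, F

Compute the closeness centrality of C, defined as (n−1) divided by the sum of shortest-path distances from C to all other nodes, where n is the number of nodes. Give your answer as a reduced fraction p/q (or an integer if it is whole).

Distances from C: A:1, B:3, D:2, E:4, F:2, G:1. Sum = 13.
n = 7, so closeness = 6/13.

6/13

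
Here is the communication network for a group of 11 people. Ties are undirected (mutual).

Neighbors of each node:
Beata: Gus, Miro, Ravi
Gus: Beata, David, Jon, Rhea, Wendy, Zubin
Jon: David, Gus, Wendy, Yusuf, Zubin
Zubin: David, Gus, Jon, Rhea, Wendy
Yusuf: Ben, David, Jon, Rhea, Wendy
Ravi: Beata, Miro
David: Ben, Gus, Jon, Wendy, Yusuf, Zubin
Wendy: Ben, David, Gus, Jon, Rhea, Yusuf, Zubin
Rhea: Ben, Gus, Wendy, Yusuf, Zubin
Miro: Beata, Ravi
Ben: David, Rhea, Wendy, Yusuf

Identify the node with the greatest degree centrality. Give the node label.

Degrees — Beata:3, Ben:4, David:6, Gus:6, Jon:5, Miro:2, Ravi:2, Rhea:5, Wendy:7, Yusuf:5, Zubin:5.
The maximum is 7, attained only by Wendy.

Wendy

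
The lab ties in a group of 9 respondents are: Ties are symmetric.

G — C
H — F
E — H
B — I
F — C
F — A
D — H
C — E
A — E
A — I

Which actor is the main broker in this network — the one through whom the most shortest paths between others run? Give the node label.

Unnormalized betweenness of each node: A:37/3, B:0, C:22/3, D:0, E:8, F:8, G:0, H:22/3, I:7.
A has the largest value, 37/3, making it the main broker — the node through which the most shortest paths run.

A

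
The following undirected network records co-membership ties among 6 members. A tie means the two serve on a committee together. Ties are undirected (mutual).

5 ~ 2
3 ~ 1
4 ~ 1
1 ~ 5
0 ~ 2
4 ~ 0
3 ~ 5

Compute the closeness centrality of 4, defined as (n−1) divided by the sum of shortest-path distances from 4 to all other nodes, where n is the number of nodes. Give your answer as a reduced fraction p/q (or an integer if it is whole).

5/8

Distances from 4: 0:1, 1:1, 2:2, 3:2, 5:2. Sum = 8.
n = 6, so closeness = 5/8.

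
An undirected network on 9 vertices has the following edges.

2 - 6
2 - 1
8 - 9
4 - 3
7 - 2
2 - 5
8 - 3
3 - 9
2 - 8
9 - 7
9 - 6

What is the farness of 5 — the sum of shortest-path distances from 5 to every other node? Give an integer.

Distances from 5: 1:2, 2:1, 3:3, 4:4, 6:2, 7:2, 8:2, 9:3.
Sum = 2 + 1 + 3 + 4 + 2 + 2 + 2 + 3 = 19.

19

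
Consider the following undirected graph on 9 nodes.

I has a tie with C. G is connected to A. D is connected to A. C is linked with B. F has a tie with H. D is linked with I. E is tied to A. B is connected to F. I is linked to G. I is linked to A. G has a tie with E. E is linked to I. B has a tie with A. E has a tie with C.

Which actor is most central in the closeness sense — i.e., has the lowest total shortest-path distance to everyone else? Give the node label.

A

Farness (sum of distances to all others) for each node — A:12, B:13, C:14, D:17, E:15, F:18, G:16, H:25, I:14.
The smallest farness is 12, for A, so A has the highest closeness.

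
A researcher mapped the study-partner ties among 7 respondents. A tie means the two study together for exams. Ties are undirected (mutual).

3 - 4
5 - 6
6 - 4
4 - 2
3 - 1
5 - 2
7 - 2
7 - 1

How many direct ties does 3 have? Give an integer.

2

3 is directly tied to 1 and 4. That is 2 neighbors, so the degree of 3 is 2.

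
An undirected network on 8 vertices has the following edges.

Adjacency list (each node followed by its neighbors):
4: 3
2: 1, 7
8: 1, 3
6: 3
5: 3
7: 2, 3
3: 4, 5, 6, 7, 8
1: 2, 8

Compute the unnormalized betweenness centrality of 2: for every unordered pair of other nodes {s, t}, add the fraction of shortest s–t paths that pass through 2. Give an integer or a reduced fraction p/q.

1

Pairs whose geodesics pass through 2 — 7–1: 1.
All other pairs contribute 0.
Summing the contributions gives betweenness(2) = 1.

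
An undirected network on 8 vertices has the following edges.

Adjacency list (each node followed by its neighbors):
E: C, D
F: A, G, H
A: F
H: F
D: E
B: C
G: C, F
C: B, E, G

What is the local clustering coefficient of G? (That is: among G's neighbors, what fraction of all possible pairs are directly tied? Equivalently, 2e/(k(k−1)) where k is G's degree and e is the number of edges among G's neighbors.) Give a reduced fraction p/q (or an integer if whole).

0

G's neighbors: C and F (k = 2).
Possible neighbor pairs: C(2,2) = 1. Edges among them: none → e = 0.
Clustering(G) = 0/1.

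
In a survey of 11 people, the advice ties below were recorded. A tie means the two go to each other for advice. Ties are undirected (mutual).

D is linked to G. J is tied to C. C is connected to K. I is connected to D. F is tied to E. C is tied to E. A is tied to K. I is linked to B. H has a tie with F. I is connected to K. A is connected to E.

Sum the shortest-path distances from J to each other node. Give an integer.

31

Distances from J: A:3, B:4, C:1, D:4, E:2, F:3, G:5, H:4, I:3, K:2.
Sum = 3 + 4 + 1 + 4 + 2 + 3 + 5 + 4 + 3 + 2 = 31.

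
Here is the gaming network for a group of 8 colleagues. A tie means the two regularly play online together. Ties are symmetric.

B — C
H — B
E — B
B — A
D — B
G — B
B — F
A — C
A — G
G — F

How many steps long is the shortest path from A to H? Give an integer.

2

One shortest route is A – B – H, which uses 2 edges, and A and H are not directly tied, so nothing shorter exists. So d(A,H) = 2.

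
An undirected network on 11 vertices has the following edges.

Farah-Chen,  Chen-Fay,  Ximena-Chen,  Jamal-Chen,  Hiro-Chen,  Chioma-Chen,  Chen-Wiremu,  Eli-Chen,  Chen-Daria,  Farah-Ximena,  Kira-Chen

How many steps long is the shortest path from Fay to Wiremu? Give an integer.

One shortest route is Fay – Chen – Wiremu, which uses 2 edges, and Fay and Wiremu are not directly tied, so nothing shorter exists. So d(Fay,Wiremu) = 2.

2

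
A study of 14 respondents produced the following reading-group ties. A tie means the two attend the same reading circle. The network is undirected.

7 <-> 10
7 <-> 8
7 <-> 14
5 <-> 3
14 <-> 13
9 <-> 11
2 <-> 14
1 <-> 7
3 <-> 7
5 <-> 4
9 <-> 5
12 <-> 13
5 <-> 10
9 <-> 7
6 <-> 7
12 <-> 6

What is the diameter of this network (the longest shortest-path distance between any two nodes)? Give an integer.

Eccentricity of each node (its greatest distance to any other): 1:4, 2:5, 3:3, 4:5, 5:4, 6:4, 7:3, 8:4, 9:3, 10:3, 11:4, 12:5, 13:5, 14:4.
The maximum eccentricity is 5, realized for instance by the pair 2–4 via 2 – 14 – 7 – 3 – 5 – 4. So the diameter is 5.

5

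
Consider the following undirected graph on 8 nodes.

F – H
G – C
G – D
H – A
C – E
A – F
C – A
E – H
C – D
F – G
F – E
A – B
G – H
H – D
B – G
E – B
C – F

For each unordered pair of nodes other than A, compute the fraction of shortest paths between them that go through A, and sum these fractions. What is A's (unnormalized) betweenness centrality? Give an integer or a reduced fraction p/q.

Pairs whose geodesics pass through A — B–C: 1/3; B–H: 1/3; B–F: 1/3; C–H: 1/5.
All other pairs contribute 0.
Summing the contributions gives betweenness(A) = 6/5.

6/5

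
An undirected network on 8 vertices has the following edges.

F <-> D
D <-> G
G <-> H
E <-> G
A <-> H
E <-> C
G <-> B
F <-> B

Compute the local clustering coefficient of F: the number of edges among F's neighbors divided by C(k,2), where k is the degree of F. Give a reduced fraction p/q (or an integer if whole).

F's neighbors: B and D (k = 2).
Possible neighbor pairs: C(2,2) = 1. Edges among them: none → e = 0.
Clustering(F) = 0/1.

0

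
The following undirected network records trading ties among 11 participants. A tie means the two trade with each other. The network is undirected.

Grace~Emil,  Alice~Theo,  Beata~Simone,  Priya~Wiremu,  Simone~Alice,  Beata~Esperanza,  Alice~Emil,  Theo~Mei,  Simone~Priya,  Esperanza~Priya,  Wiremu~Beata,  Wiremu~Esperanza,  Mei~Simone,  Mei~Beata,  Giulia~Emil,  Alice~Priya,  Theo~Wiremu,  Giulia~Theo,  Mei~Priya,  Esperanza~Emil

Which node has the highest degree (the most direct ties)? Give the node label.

Priya

Degrees — Alice:4, Beata:4, Emil:4, Esperanza:4, Giulia:2, Grace:1, Mei:4, Priya:5, Simone:4, Theo:4, Wiremu:4.
The maximum is 5, attained only by Priya.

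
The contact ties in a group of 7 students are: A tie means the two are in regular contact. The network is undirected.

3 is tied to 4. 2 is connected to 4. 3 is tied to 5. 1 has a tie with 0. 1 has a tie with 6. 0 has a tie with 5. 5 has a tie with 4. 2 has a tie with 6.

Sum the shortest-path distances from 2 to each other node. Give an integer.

11

Distances from 2: 0:3, 1:2, 3:2, 4:1, 5:2, 6:1.
Sum = 3 + 2 + 2 + 1 + 2 + 1 = 11.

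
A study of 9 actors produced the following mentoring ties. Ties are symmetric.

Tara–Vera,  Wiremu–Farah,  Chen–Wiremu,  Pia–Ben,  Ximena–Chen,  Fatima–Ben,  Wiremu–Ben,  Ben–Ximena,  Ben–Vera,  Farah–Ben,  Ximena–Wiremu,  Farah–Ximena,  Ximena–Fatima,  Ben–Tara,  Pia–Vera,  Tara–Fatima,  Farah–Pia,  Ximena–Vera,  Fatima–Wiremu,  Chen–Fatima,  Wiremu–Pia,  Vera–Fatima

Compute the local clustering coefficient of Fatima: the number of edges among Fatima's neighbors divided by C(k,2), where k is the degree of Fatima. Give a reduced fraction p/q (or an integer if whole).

3/5

Fatima's neighbors: Ben, Chen, Tara, Vera, Wiremu, and Ximena (k = 6).
Possible neighbor pairs: C(6,2) = 15. Edges among them: Ben–Tara, Ben–Vera, Ben–Wiremu, Ben–Ximena, Chen–Wiremu, Chen–Ximena, Tara–Vera, Vera–Ximena, Wiremu–Ximena → e = 9.
Clustering(Fatima) = 9/15 = 3/5.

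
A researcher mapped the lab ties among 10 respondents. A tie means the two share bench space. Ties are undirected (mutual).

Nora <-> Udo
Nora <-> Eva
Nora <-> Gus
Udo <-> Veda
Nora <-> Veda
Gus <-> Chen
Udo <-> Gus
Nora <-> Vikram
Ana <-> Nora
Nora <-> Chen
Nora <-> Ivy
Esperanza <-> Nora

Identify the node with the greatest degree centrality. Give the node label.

Nora

Degrees — Ana:1, Chen:2, Esperanza:1, Eva:1, Gus:3, Ivy:1, Nora:9, Udo:3, Veda:2, Vikram:1.
The maximum is 9, attained only by Nora.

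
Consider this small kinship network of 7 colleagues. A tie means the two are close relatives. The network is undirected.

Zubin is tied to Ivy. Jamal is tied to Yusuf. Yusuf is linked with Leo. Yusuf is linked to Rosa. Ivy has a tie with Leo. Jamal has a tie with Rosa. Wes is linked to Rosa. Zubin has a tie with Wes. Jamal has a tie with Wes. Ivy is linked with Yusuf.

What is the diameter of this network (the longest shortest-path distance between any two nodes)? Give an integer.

3

Eccentricity of each node (its greatest distance to any other): Ivy:2, Jamal:2, Leo:3, Rosa:2, Wes:3, Yusuf:2, Zubin:2.
The maximum eccentricity is 3, realized for instance by the pair Leo–Wes via Leo – Ivy – Zubin – Wes. So the diameter is 3.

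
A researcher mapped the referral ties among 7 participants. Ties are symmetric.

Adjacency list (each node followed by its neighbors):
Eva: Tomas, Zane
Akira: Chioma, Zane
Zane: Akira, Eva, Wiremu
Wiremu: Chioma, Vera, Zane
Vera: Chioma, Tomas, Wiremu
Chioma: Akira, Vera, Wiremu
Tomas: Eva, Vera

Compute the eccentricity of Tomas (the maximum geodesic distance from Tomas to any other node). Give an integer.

3

Distances from Tomas: Akira:3, Chioma:2, Eva:1, Vera:1, Wiremu:2, Zane:2.
The largest is 3 (to Akira), so the eccentricity of Tomas is 3.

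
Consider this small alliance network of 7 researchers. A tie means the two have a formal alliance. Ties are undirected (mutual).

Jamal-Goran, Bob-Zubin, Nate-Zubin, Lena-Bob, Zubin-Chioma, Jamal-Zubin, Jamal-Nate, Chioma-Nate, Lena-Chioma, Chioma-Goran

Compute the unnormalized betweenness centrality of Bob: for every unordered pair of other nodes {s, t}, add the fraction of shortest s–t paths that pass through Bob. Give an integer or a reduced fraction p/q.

3/4

Pairs whose geodesics pass through Bob — Zubin–Lena: 1/2; Jamal–Lena: 1/4.
All other pairs contribute 0.
Summing the contributions gives betweenness(Bob) = 3/4.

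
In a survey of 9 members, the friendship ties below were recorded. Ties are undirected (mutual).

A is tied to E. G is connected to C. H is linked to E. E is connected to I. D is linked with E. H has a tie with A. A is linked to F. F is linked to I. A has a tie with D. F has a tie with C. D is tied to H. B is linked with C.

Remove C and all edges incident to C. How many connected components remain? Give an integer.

3

Without C, the remaining ties split the others into: {A, D, E, F, H, I}; {B}; {G}.
That's 3 separate components.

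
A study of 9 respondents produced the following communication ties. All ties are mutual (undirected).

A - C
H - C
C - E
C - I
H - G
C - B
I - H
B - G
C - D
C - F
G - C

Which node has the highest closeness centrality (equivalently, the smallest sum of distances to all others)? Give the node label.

C

Farness (sum of distances to all others) for each node — A:15, B:14, C:8, D:15, E:15, F:15, G:13, H:13, I:14.
The smallest farness is 8, for C, so C has the highest closeness.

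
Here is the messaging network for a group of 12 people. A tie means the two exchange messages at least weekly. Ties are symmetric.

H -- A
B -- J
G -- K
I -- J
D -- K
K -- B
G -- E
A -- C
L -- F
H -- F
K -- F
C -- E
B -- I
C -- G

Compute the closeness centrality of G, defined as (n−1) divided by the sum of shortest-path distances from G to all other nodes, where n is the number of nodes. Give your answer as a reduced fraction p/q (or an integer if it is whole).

Distances from G: A:2, B:2, C:1, D:2, E:1, F:2, H:3, I:3, J:3, K:1, L:3. Sum = 23.
n = 12, so closeness = 11/23.

11/23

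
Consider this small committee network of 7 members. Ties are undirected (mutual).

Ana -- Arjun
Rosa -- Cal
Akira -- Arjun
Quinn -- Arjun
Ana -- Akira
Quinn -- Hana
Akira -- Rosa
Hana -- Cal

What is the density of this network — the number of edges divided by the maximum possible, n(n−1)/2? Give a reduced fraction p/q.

There are 8 edges and 7 nodes, so the maximum possible is C(7,2) = 21.
Density = 8/21.

8/21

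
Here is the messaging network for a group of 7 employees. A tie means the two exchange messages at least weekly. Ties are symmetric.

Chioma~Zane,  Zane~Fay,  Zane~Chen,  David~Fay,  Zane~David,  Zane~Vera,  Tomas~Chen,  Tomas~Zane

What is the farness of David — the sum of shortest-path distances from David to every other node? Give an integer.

10

Distances from David: Chen:2, Chioma:2, Fay:1, Tomas:2, Vera:2, Zane:1.
Sum = 2 + 2 + 1 + 2 + 2 + 1 = 10.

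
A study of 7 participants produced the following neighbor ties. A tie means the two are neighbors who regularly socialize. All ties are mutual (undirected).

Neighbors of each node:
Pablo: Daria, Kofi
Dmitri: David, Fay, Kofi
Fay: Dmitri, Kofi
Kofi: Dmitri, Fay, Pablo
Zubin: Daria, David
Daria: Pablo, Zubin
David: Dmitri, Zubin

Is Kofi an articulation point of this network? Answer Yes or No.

No

Even without Kofi, every remaining node can still reach every other (the residual graph is connected), so Kofi is not a cut vertex.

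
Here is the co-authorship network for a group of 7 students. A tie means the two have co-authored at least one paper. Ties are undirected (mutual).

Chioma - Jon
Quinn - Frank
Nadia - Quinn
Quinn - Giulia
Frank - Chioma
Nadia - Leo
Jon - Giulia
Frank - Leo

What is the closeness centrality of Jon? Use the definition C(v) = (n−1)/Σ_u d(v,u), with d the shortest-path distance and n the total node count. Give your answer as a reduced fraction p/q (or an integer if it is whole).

1/2

Distances from Jon: Chioma:1, Frank:2, Giulia:1, Leo:3, Nadia:3, Quinn:2. Sum = 12.
n = 7, so closeness = 6/12 = 1/2.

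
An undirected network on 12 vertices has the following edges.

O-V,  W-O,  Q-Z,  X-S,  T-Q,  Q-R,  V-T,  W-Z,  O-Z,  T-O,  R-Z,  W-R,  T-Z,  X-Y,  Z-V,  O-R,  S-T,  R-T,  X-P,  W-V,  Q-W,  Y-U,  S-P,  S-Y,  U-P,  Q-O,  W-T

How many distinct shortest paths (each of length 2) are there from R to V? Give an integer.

The shortest distance is 2. The length-2 paths are: R–W–V; R–O–V; R–T–V; R–Z–V.
That gives 4 distinct shortest paths.

4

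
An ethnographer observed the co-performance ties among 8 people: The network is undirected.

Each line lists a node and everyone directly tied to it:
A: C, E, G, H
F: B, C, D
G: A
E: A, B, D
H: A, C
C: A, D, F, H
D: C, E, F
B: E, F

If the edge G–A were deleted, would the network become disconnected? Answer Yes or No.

Yes

Without the G–A edge there is no alternate route between G and A, so the network disconnects. It is a bridge.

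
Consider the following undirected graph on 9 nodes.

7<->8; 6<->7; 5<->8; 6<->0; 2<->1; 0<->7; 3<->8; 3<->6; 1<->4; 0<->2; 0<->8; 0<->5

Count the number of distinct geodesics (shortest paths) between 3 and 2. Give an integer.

The shortest distance is 3. The length-3 paths are: 3–6–0–2; 3–8–0–2.
That gives 2 distinct shortest paths.

2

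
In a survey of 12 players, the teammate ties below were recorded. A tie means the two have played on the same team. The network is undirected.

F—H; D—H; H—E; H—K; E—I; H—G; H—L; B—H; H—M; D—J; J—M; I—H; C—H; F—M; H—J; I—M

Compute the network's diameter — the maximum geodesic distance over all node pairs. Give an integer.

2

Eccentricity of each node (its greatest distance to any other): B:2, C:2, D:2, E:2, F:2, G:2, H:1, I:2, J:2, K:2, L:2, M:2.
The maximum eccentricity is 2, realized for instance by the pair D–E via D – H – E. So the diameter is 2.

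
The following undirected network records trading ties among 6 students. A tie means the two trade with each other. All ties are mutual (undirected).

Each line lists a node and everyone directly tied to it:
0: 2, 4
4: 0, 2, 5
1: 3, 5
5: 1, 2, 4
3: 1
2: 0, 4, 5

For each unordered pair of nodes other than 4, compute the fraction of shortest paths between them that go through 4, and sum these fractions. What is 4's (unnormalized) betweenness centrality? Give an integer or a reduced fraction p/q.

3/2

Pairs whose geodesics pass through 4 — 0–5: 1/2; 0–1: 1/2; 0–3: 1/2.
All other pairs contribute 0.
Summing the contributions gives betweenness(4) = 3/2.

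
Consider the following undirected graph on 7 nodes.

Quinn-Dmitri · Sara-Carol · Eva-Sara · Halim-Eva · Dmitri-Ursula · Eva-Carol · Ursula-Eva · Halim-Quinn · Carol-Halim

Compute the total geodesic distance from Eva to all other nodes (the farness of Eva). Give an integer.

Distances from Eva: Carol:1, Dmitri:2, Halim:1, Quinn:2, Sara:1, Ursula:1.
Sum = 1 + 2 + 1 + 2 + 1 + 1 = 8.

8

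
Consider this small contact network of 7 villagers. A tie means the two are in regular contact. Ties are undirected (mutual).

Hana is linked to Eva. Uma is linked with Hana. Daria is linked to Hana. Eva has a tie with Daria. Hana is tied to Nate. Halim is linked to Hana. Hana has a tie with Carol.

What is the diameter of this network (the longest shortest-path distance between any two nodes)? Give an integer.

Eccentricity of each node (its greatest distance to any other): Carol:2, Daria:2, Eva:2, Halim:2, Hana:1, Nate:2, Uma:2.
The maximum eccentricity is 2, realized for instance by the pair Halim–Daria via Halim – Hana – Daria. So the diameter is 2.

2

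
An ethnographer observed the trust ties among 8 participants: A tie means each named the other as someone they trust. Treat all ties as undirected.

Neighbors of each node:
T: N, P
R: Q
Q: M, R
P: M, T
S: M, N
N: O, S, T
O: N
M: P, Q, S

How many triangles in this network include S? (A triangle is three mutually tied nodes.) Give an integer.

0

S's neighbors are M and N, but none of them are tied to each other, so no triangle contains S.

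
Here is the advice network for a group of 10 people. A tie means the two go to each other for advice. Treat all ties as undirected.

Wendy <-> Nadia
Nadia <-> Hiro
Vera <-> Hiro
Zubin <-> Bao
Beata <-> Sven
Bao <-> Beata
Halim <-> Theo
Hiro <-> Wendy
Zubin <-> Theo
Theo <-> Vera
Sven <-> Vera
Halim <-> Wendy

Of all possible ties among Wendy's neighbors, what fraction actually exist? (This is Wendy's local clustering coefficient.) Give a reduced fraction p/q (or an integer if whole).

Wendy's neighbors: Halim, Hiro, and Nadia (k = 3).
Possible neighbor pairs: C(3,2) = 3. Edges among them: Hiro–Nadia → e = 1.
Clustering(Wendy) = 1/3.

1/3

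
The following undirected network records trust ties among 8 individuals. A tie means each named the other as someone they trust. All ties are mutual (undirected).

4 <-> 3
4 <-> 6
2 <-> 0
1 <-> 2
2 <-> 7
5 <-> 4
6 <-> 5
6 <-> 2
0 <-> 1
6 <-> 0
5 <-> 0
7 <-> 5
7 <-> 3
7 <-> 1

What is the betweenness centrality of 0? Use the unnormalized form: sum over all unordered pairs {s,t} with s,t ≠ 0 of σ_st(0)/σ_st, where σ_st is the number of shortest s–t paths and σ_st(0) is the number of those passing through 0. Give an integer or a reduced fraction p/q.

Pairs whose geodesics pass through 0 — 1–6: 1/2; 1–5: 1/2; 1–4: 2/5; 5–2: 1/3.
All other pairs contribute 0.
Summing the contributions gives betweenness(0) = 26/15.

26/15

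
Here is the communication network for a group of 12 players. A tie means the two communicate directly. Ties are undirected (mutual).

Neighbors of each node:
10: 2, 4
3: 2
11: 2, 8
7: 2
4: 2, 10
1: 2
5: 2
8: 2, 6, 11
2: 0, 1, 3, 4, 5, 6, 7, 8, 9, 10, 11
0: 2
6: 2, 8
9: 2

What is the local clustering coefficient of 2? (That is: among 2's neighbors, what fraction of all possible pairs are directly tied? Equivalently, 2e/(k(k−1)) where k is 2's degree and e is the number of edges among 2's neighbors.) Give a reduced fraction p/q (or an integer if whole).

2's neighbors: 0, 1, 3, 4, 5, 6, 7, 8, 9, 10, and 11 (k = 11).
Possible neighbor pairs: C(11,2) = 55. Edges among them: 4–10, 6–8, 8–11 → e = 3.
Clustering(2) = 3/55.

3/55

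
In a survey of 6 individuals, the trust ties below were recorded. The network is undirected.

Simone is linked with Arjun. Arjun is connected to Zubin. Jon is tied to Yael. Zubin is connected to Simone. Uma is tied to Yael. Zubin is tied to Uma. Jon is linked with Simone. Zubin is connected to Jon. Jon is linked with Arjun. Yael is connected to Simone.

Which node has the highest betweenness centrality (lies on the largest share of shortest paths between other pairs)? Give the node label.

Unnormalized betweenness of each node: Arjun:0, Jon:5/6, Simone:5/6, Uma:1/3, Yael:1, Zubin:2.
Zubin has the largest value, 2, making it the main broker — the node through which the most shortest paths run.

Zubin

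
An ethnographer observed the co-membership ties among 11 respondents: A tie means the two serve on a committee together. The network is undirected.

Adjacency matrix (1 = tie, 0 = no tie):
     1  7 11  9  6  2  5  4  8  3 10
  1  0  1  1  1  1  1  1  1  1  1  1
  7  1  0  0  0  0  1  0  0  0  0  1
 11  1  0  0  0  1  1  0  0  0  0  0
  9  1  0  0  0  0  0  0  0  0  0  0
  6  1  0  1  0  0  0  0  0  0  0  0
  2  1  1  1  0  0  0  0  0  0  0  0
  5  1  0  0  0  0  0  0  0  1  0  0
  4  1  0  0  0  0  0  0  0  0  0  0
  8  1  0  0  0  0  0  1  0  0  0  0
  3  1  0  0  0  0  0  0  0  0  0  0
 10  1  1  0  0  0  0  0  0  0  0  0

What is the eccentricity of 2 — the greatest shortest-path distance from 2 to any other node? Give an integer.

Distances from 2: 1:1, 3:2, 4:2, 5:2, 6:2, 7:1, 8:2, 9:2, 10:2, 11:1.
The largest is 2 (to 9, 6, 5, 4, 8, 3, and 10), so the eccentricity of 2 is 2.

2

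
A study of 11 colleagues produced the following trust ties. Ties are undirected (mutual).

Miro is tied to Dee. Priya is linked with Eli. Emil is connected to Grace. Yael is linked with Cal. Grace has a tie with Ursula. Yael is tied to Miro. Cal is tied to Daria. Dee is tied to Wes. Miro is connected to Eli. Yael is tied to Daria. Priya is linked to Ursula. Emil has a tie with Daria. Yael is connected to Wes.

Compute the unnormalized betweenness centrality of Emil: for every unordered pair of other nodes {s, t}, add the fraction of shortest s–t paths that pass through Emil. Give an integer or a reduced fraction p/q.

Pairs whose geodesics pass through Emil — Cal–Ursula: 1; Cal–Grace: 1; Yael–Ursula: 1/2; Yael–Grace: 1; Wes–Ursula: 1/3; Wes–Grace: 1; Dee–Grace: 2/3; Miro–Grace: 1/2; Priya–Daria: 1/2; Ursula–Daria: 1; Grace–Daria: 1.
All other pairs contribute 0.
Summing the contributions gives betweenness(Emil) = 17/2.

17/2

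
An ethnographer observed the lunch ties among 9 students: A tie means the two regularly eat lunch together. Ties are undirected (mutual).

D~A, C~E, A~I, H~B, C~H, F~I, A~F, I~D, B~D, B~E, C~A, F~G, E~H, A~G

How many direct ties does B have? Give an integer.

B is directly tied to D, E, and H. That is 3 neighbors, so the degree of B is 3.

3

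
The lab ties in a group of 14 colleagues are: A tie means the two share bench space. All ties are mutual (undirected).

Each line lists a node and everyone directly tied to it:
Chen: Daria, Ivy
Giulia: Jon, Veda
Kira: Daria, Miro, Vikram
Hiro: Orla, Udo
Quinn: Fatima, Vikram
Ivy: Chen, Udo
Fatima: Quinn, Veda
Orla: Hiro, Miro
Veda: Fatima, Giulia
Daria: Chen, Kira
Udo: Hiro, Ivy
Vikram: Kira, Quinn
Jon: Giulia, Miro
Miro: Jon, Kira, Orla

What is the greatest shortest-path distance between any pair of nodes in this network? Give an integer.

7

Eccentricity of each node (its greatest distance to any other): Chen:6, Daria:5, Fatima:7, Giulia:6, Hiro:6, Ivy:7, Jon:5, Kira:4, Miro:4, Orla:5, Quinn:6, Udo:7, Veda:7, Vikram:5.
The maximum eccentricity is 7, realized for instance by the pair Fatima–Udo via Fatima – Quinn – Vikram – Kira – Miro – Orla – Hiro – Udo. So the diameter is 7.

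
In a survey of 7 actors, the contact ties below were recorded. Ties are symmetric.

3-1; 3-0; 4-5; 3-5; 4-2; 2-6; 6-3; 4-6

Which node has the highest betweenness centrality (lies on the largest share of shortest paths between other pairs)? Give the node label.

3

Unnormalized betweenness of each node: 0:0, 1:0, 2:0, 3:19/2, 4:3/2, 5:3/2, 6:9/2.
3 has the largest value, 19/2, making it the main broker — the node through which the most shortest paths run.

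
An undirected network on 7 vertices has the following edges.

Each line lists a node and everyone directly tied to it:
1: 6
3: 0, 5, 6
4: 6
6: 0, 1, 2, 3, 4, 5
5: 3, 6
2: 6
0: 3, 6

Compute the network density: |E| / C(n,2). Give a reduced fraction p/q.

There are 8 edges and 7 nodes, so the maximum possible is C(7,2) = 21.
Density = 8/21.

8/21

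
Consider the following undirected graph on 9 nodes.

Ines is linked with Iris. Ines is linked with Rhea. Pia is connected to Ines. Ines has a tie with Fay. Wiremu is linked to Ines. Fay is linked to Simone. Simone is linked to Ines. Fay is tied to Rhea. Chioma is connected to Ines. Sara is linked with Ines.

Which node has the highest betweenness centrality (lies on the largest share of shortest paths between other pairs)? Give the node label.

Ines

Unnormalized betweenness of each node: Chioma:0, Fay:1/2, Ines:51/2, Iris:0, Pia:0, Rhea:0, Sara:0, Simone:0, Wiremu:0.
Ines has the largest value, 51/2, making it the main broker — the node through which the most shortest paths run.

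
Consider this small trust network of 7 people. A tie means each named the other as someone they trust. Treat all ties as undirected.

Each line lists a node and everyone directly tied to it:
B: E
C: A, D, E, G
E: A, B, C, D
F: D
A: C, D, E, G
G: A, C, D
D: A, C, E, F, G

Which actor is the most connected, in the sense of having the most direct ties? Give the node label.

Degrees — A:4, B:1, C:4, D:5, E:4, F:1, G:3.
The maximum is 5, attained only by D.

D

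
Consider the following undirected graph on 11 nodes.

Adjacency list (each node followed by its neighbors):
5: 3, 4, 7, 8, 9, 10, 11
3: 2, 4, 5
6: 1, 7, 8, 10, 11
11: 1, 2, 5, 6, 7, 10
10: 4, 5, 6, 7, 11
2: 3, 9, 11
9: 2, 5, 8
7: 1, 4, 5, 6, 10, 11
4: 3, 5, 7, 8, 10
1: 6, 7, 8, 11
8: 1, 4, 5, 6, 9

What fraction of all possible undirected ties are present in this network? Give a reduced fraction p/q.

26/55

There are 26 edges and 11 nodes, so the maximum possible is C(11,2) = 55.
Density = 26/55.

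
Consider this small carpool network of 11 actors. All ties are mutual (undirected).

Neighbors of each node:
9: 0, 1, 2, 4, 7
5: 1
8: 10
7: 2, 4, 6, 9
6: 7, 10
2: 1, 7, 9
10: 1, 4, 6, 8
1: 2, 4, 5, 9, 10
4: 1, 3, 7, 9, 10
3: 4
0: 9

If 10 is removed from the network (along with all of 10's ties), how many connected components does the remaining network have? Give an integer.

Without 10, the remaining ties split the others into: {8}; {0, 1, 2, 3, 4, 5, 6, 7, 9}.
That's 2 separate components.

2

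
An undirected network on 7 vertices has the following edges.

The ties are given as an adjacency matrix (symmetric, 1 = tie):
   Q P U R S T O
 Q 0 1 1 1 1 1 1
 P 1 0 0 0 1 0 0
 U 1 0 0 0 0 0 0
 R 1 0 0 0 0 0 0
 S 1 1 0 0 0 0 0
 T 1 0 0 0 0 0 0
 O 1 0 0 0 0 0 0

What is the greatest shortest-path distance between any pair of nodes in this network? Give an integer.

2

Eccentricity of each node (its greatest distance to any other): O:2, P:2, Q:1, R:2, S:2, T:2, U:2.
The maximum eccentricity is 2, realized for instance by the pair P–U via P – Q – U. So the diameter is 2.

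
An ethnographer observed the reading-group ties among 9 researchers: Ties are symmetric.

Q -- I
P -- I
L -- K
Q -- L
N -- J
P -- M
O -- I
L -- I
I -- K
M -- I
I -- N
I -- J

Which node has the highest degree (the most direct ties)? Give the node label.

Degrees — I:8, J:2, K:2, L:3, M:2, N:2, O:1, P:2, Q:2.
The maximum is 8, attained only by I.

I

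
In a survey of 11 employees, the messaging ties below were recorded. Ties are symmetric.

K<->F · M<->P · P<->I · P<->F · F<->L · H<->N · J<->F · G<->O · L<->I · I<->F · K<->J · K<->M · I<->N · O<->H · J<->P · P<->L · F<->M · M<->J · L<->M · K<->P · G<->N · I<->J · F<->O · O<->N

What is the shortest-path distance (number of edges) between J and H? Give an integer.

One shortest route is J – F – O – H, which uses 3 edges, and at distance 2 from J we only reach {L, N, O}, which does not include H. So d(J,H) = 3.

3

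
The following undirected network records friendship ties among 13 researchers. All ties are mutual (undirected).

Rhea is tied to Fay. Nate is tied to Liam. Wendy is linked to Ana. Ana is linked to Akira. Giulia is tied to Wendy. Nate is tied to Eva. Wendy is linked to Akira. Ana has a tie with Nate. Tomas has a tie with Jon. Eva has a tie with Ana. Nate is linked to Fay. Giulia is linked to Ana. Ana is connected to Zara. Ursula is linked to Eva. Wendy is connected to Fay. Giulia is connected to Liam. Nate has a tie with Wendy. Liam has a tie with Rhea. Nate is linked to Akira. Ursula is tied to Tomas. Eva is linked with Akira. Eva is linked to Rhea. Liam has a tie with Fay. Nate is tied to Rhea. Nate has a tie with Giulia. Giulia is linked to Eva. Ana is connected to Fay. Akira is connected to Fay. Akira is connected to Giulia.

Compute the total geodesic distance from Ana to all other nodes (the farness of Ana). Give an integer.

20

Distances from Ana: Akira:1, Eva:1, Fay:1, Giulia:1, Jon:4, Liam:2, Nate:1, Rhea:2, Tomas:3, Ursula:2, Wendy:1, Zara:1.
Sum = 1 + 1 + 1 + 1 + 4 + 2 + 1 + 2 + 3 + 2 + 1 + 1 = 20.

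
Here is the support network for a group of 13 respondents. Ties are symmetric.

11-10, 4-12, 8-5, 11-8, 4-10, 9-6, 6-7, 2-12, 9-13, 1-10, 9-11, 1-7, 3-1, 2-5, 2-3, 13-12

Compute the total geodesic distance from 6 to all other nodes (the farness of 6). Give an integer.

32

Distances from 6: 1:2, 2:4, 3:3, 4:4, 5:4, 7:1, 8:3, 9:1, 10:3, 11:2, 12:3, 13:2.
Sum = 2 + 4 + 3 + 4 + 4 + 1 + 3 + 1 + 3 + 2 + 3 + 2 = 32.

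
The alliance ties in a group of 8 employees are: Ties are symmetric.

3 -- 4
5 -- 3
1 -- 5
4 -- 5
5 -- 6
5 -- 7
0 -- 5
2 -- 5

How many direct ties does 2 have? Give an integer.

2 is directly tied to 5. That is 1 neighbor, so the degree of 2 is 1.

1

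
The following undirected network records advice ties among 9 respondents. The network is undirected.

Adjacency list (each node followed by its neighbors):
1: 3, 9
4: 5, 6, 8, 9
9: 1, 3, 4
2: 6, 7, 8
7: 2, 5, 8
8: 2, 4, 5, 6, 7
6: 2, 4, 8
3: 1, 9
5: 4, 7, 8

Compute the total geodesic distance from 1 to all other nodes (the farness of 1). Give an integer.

21

Distances from 1: 2:4, 3:1, 4:2, 5:3, 6:3, 7:4, 8:3, 9:1.
Sum = 4 + 1 + 2 + 3 + 3 + 4 + 3 + 1 = 21.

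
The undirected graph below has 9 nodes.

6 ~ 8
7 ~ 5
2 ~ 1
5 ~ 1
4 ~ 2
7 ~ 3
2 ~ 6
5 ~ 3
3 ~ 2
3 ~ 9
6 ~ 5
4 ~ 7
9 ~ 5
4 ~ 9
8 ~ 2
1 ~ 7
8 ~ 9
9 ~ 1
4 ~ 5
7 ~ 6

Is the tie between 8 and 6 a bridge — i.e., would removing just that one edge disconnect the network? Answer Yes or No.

Even without that edge, 8 still reaches 6 via 8 – 2 – 6, so the network stays connected. Not a bridge.

No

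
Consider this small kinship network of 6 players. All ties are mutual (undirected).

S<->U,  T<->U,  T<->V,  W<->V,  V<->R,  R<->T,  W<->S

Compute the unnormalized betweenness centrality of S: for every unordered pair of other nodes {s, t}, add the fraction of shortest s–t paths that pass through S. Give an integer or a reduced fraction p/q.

Pairs whose geodesics pass through S — W–U: 1.
All other pairs contribute 0.
Summing the contributions gives betweenness(S) = 1.

1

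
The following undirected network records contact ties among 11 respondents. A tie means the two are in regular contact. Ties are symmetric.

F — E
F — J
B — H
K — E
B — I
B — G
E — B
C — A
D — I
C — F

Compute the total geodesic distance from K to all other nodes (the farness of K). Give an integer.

Distances from K: A:4, B:2, C:3, D:4, E:1, F:2, G:3, H:3, I:3, J:3.
Sum = 4 + 2 + 3 + 4 + 1 + 2 + 3 + 3 + 3 + 3 = 28.

28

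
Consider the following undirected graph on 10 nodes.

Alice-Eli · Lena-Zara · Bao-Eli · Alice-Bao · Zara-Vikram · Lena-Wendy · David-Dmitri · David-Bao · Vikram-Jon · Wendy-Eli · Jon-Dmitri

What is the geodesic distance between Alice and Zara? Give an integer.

4

One shortest route is Alice – Eli – Wendy – Lena – Zara, which uses 4 edges, and at distance 3 from Alice we only reach {Dmitri, Lena}, which does not include Zara. So d(Alice,Zara) = 4.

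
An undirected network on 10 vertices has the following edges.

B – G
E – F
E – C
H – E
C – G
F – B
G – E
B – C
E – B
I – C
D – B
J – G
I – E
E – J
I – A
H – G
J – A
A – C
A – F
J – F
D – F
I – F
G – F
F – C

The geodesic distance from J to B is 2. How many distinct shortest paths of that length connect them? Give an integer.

3

The shortest distance is 2. The length-2 paths are: J–E–B; J–G–B; J–F–B.
That gives 3 distinct shortest paths.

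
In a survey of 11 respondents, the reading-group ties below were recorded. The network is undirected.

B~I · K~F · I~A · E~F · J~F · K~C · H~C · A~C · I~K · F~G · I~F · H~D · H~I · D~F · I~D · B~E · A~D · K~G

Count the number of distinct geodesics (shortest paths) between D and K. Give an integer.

The shortest distance is 2. The length-2 paths are: D–I–K; D–F–K.
That gives 2 distinct shortest paths.

2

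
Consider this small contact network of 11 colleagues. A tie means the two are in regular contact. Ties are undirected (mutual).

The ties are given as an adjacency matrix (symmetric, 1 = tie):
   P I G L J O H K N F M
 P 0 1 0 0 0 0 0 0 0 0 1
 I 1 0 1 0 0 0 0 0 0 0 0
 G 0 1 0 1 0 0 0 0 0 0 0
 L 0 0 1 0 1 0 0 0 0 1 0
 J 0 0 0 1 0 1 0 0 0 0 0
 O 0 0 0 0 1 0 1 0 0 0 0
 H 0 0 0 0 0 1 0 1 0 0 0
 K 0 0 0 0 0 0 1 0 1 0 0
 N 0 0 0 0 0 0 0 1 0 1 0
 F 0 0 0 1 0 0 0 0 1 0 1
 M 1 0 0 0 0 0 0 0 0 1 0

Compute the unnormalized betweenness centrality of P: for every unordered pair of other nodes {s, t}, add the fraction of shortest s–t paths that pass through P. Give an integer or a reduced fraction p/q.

Pairs whose geodesics pass through P — I–K: 1/2; I–N: 1/2; I–F: 1/2; I–M: 1; G–M: 1/2.
All other pairs contribute 0.
Summing the contributions gives betweenness(P) = 3.

3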